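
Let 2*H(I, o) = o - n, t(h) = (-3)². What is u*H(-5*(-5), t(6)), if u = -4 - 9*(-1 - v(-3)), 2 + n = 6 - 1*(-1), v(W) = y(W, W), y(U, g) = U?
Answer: -44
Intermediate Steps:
v(W) = W
t(h) = 9
n = 5 (n = -2 + (6 - 1*(-1)) = -2 + (6 + 1) = -2 + 7 = 5)
H(I, o) = -5/2 + o/2 (H(I, o) = (o - 1*5)/2 = (o - 5)/2 = (-5 + o)/2 = -5/2 + o/2)
u = -22 (u = -4 - 9*(-1 - 1*(-3)) = -4 - 9*(-1 + 3) = -4 - 9*2 = -4 - 18 = -22)
u*H(-5*(-5), t(6)) = -22*(-5/2 + (½)*9) = -22*(-5/2 + 9/2) = -22*2 = -44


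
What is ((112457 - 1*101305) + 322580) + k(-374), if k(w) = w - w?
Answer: 333732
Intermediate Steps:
k(w) = 0
((112457 - 1*101305) + 322580) + k(-374) = ((112457 - 1*101305) + 322580) + 0 = ((112457 - 101305) + 322580) + 0 = (11152 + 322580) + 0 = 333732 + 0 = 333732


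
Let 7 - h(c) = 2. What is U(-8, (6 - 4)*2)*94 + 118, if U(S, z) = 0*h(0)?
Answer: 118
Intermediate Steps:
h(c) = 5 (h(c) = 7 - 1*2 = 7 - 2 = 5)
U(S, z) = 0 (U(S, z) = 0*5 = 0)
U(-8, (6 - 4)*2)*94 + 118 = 0*94 + 118 = 0 + 118 = 118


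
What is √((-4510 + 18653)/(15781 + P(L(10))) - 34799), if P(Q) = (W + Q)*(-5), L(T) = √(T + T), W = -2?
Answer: √(-549496866 + 347990*√5)/√(15791 - 10*√5) ≈ 186.54*I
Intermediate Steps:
L(T) = √2*√T (L(T) = √(2*T) = √2*√T)
P(Q) = 10 - 5*Q (P(Q) = (-2 + Q)*(-5) = 10 - 5*Q)
√((-4510 + 18653)/(15781 + P(L(10))) - 34799) = √((-4510 + 18653)/(15781 + (10 - 5*√2*√10)) - 34799) = √(14143/(15781 + (10 - 10*√5)) - 34799) = √(14143/(15791 - 10*√5) - 34799) = √(-34799 + 14143/(15791 - 10*√5))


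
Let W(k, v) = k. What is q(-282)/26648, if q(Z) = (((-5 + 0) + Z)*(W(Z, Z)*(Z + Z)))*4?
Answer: -22823388/3331 ≈ -6851.8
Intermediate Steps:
q(Z) = 8*Z²*(-5 + Z) (q(Z) = (((-5 + 0) + Z)*(Z*(Z + Z)))*4 = ((-5 + Z)*(Z*(2*Z)))*4 = ((-5 + Z)*(2*Z²))*4 = (2*Z²*(-5 + Z))*4 = 8*Z²*(-5 + Z))
q(-282)/26648 = (8*(-282)²*(-5 - 282))/26648 = (8*79524*(-287))*(1/26648) = -182587104*1/26648 = -22823388/3331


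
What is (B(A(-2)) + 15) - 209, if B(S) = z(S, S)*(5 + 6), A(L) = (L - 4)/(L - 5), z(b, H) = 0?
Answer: -194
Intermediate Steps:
A(L) = (-4 + L)/(-5 + L)
B(S) = 0 (B(S) = 0*(5 + 6) = 0*11 = 0)
(B(A(-2)) + 15) - 209 = (0 + 15) - 209 = 15 - 209 = -194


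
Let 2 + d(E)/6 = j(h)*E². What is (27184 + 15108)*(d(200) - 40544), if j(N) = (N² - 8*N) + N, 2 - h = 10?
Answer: 1216294405648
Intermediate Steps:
h = -8 (h = 2 - 1*10 = 2 - 10 = -8)
j(N) = N² - 7*N
d(E) = -12 + 720*E² (d(E) = -12 + 6*((-8*(-7 - 8))*E²) = -12 + 6*((-8*(-15))*E²) = -12 + 6*(120*E²) = -12 + 720*E²)
(27184 + 15108)*(d(200) - 40544) = (27184 + 15108)*((-12 + 720*200²) - 40544) = 42292*((-12 + 720*40000) - 40544) = 42292*((-12 + 28800000) - 40544) = 42292*(28799988 - 40544) = 42292*28759444 = 1216294405648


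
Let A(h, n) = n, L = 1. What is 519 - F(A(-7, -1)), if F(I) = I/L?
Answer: 520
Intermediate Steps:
F(I) = I (F(I) = I/1 = I*1 = I)
519 - F(A(-7, -1)) = 519 - 1*(-1) = 519 + 1 = 520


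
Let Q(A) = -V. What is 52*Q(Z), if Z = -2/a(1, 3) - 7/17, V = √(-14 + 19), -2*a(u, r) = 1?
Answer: -52*√5 ≈ -116.28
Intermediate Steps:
a(u, r) = -½ (a(u, r) = -½*1 = -½)
V = √5 ≈ 2.2361
Z = 61/17 (Z = -2/(-½) - 7/17 = -2*(-2) - 7*1/17 = 4 - 7/17 = 61/17 ≈ 3.5882)
Q(A) = -√5
52*Q(Z) = 52*(-√5) = -52*√5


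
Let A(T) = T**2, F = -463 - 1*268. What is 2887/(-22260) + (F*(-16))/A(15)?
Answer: 17313559/333900 ≈ 51.853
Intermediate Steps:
F = -731 (F = -463 - 268 = -731)
2887/(-22260) + (F*(-16))/A(15) = 2887/(-22260) + (-731*(-16))/(15**2) = 2887*(-1/22260) + 11696/225 = -2887/22260 + 11696*(1/225) = -2887/22260 + 11696/225 = 17313559/333900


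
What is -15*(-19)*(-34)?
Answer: -9690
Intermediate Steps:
-15*(-19)*(-34) = 285*(-34) = -9690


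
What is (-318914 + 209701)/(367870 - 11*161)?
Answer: -109213/366099 ≈ -0.29832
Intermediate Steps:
(-318914 + 209701)/(367870 - 11*161) = -109213/(367870 - 1771) = -109213/366099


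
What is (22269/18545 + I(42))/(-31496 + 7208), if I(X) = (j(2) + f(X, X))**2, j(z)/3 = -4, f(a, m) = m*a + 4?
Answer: -5198563399/40947360 ≈ -126.96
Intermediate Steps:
f(a, m) = 4 + a*m (f(a, m) = a*m + 4 = 4 + a*m)
j(z) = -12 (j(z) = 3*(-4) = -12)
I(X) = (-8 + X**2)**2 (I(X) = (-12 + (4 + X*X))**2 = (-12 + (4 + X**2))**2 = (-8 + X**2)**2)
(22269/18545 + I(42))/(-31496 + 7208) = (22269/18545 + (-8 + 42**2)**2)/(-31496 + 7208) = (22269*(1/18545) + (-8 + 1764)**2)/(-24288) = (22269/18545 + 1756**2)*(-1/24288) = (22269/18545 + 3083536)*(-1/24288) = (57184197389/18545)*(-1/24288) = -5198563399/40947360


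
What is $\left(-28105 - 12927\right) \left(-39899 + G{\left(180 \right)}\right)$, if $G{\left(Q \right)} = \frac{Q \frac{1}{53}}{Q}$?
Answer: $\frac{86768154672}{53} \approx 1.6371 \cdot 10^{9}$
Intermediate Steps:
$G{\left(Q \right)} = \frac{1}{53}$ ($G{\left(Q \right)} = \frac{Q \frac{1}{53}}{Q} = \frac{\frac{1}{53} Q}{Q} = \frac{1}{53}$)
$\left(-28105 - 12927\right) \left(-39899 + G{\left(180 \right)}\right) = \left(-28105 - 12927\right) \left(-39899 + \frac{1}{53}\right) = \left(-41032\right) \left(- \frac{2114646}{53}\right) = \frac{86768154672}{53}$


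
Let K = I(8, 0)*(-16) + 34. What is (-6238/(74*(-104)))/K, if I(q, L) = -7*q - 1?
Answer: 3119/3640208 ≈ 0.00085682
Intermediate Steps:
I(q, L) = -1 - 7*q
K = 946 (K = (-1 - 7*8)*(-16) + 34 = (-1 - 56)*(-16) + 34 = -57*(-16) + 34 = 912 + 34 = 946)
(-6238/(74*(-104)))/K = -6238/(74*(-104))/946 = -6238/(-7696)*(1/946) = -6238*(-1/7696)*(1/946) = (3119/3848)*(1/946) = 3119/3640208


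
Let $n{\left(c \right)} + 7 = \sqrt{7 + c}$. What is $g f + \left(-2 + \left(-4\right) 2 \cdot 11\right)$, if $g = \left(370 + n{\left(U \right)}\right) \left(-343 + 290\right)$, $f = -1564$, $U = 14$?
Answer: $30089706 + 82892 \sqrt{21} \approx 3.047 \cdot 10^{7}$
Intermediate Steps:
$n{\left(c \right)} = -7 + \sqrt{7 + c}$
$g = -19239 - 53 \sqrt{21}$ ($g = \left(370 - \left(7 - \sqrt{7 + 14}\right)\right) \left(-343 + 290\right) = \left(370 - \left(7 - \sqrt{21}\right)\right) \left(-53\right) = \left(363 + \sqrt{21}\right) \left(-53\right) = -19239 - 53 \sqrt{21} \approx -19482.0$)
$g f + \left(-2 + \left(-4\right) 2 \cdot 11\right) = \left(-19239 - 53 \sqrt{21}\right) \left(-1564\right) + \left(-2 + \left(-4\right) 2 \cdot 11\right) = \left(30089796 + 82892 \sqrt{21}\right) - 90 = 30089706 + 82892 \sqrt{21}$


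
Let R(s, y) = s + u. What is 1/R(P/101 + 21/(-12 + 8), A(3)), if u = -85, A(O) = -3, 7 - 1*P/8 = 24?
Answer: -404/37005 ≈ -0.010917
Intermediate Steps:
P = -136 (P = 56 - 8*24 = 56 - 192 = -136)
R(s, y) = -85 + s (R(s, y) = s - 85 = -85 + s)
1/R(P/101 + 21/(-12 + 8), A(3)) = 1/(-85 + (-136/101 + 21/(-12 + 8))) = 1/(-85 + (-136*1/101 + 21/(-4))) = 1/(-85 + (-136/101 + 21*(-¼))) = 1/(-85 + (-136/101 - 21/4)) = 1/(-85 - 2665/404) = 1/(-37005/404) = -404/37005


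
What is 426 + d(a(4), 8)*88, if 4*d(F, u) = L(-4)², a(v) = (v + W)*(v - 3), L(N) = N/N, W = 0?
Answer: 448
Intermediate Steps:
L(N) = 1
a(v) = v*(-3 + v) (a(v) = (v + 0)*(v - 3) = v*(-3 + v))
d(F, u) = ¼ (d(F, u) = (¼)*1² = (¼)*1 = ¼)
426 + d(a(4), 8)*88 = 426 + (¼)*88 = 426 + 22 = 448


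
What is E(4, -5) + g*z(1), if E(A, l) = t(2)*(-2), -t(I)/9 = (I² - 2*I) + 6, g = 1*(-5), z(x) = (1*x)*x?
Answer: 103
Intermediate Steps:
z(x) = x² (z(x) = x*x = x²)
g = -5
t(I) = -54 - 9*I² + 18*I (t(I) = -9*((I² - 2*I) + 6) = -9*(6 + I² - 2*I) = -54 - 9*I² + 18*I)
E(A, l) = 108 (E(A, l) = (-54 - 9*2² + 18*2)*(-2) = (-54 - 9*4 + 36)*(-2) = (-54 - 36 + 36)*(-2) = -54*(-2) = 108)
E(4, -5) + g*z(1) = 108 - 5*1² = 108 - 5*1 = 108 - 5 = 103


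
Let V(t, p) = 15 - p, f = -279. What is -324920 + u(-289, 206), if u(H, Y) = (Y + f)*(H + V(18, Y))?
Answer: -289880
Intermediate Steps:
u(H, Y) = (-279 + Y)*(15 + H - Y) (u(H, Y) = (Y - 279)*(H + (15 - Y)) = (-279 + Y)*(15 + H - Y))
-324920 + u(-289, 206) = -324920 + (-4185 - 1*206**2 - 279*(-289) + 294*206 - 289*206) = -324920 + (-4185 - 1*42436 + 80631 + 60564 - 59534) = -324920 + (-4185 - 42436 + 80631 + 60564 - 59534) = -324920 + 35040 = -289880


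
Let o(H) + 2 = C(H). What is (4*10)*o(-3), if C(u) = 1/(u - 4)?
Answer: -600/7 ≈ -85.714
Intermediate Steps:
C(u) = 1/(-4 + u)
o(H) = -2 + 1/(-4 + H)
(4*10)*o(-3) = (4*10)*((9 - 2*(-3))/(-4 - 3)) = 40*((9 + 6)/(-7)) = 40*(-⅐*15) = 40*(-15/7) = -600/7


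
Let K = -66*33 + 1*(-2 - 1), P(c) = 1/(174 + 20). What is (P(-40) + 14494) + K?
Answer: 2388723/194 ≈ 12313.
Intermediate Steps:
P(c) = 1/194
K = -2181 (K = -2178 + 1*(-3) = -2178 - 3 = -2181)
(P(-40) + 14494) + K = (1/194 + 14494) - 2181 = 2811837/194 - 2181 = 2388723/194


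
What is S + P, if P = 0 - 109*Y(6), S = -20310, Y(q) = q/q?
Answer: -20419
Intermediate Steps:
Y(q) = 1
P = -109 (P = 0 - 109*1 = 0 - 109 = -109)
S + P = -20310 - 109 = -20419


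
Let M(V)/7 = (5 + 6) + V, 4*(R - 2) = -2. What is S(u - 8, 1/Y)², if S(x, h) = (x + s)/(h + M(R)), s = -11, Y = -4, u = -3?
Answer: 7744/121801 ≈ 0.063579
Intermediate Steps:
R = 3/2 (R = 2 + (¼)*(-2) = 2 - ½ = 3/2 ≈ 1.5000)
M(V) = 77 + 7*V (M(V) = 7*((5 + 6) + V) = 7*(11 + V) = 77 + 7*V)
S(x, h) = (-11 + x)/(175/2 + h) (S(x, h) = (x - 11)/(h + (77 + 7*(3/2))) = (-11 + x)/(h + (77 + 21/2)) = (-11 + x)/(h + 175/2) = (-11 + x)/(175/2 + h))
S(u - 8, 1/Y)² = (2*(-11 + (-3 - 8))/(175 + 2/(-4)))² = (2*(-11 - 11)/(175 + 2*(-¼)))² = (2*(-22)/(175 - ½))² = (2*(-22)/(349/2))² = (2*(2/349)*(-22))² = (-88/349)² = 7744/121801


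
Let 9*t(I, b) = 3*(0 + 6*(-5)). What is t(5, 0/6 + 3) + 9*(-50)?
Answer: -460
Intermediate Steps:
t(I, b) = -10 (t(I, b) = (3*(0 + 6*(-5)))/9 = (3*(0 - 30))/9 = (3*(-30))/9 = (⅑)*(-90) = -10)
t(5, 0/6 + 3) + 9*(-50) = -10 + 9*(-50) = -10 - 450 = -460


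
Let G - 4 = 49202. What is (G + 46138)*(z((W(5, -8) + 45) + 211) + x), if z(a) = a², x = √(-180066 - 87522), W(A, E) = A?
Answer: 6494928624 + 572064*I*√7433 ≈ 6.4949e+9 + 4.932e+7*I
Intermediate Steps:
G = 49206 (G = 4 + 49202 = 49206)
x = 6*I*√7433 (x = √(-267588) = 6*I*√7433 ≈ 517.29*I)
(G + 46138)*(z((W(5, -8) + 45) + 211) + x) = (49206 + 46138)*(((5 + 45) + 211)² + 6*I*√7433) = 95344*((50 + 211)² + 6*I*√7433) = 95344*(261² + 6*I*√7433) = 95344*(68121 + 6*I*√7433) = 6494928624 + 572064*I*√7433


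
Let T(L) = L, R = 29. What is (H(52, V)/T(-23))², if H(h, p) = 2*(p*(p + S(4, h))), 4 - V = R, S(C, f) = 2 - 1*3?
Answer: 1690000/529 ≈ 3194.7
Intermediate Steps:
S(C, f) = -1 (S(C, f) = 2 - 3 = -1)
V = -25 (V = 4 - 1*29 = 4 - 29 = -25)
H(h, p) = 2*p*(-1 + p) (H(h, p) = 2*(p*(p - 1)) = 2*(p*(-1 + p)) = 2*p*(-1 + p))
(H(52, V)/T(-23))² = ((2*(-25)*(-1 - 25))/(-23))² = ((2*(-25)*(-26))*(-1/23))² = (1300*(-1/23))² = (-1300/23)² = 1690000/529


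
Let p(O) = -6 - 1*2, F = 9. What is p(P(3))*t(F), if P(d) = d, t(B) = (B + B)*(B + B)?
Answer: -2592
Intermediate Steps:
t(B) = 4*B² (t(B) = (2*B)*(2*B) = 4*B²)
p(O) = -8 (p(O) = -6 - 2 = -8)
p(P(3))*t(F) = -32*9² = -32*81 = -8*324 = -2592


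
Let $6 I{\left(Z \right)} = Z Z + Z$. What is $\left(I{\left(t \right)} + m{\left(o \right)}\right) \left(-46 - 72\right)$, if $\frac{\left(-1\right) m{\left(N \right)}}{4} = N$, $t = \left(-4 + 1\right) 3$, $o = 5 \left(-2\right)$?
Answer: $-6136$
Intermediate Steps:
$o = -10$
$t = -9$ ($t = \left(-3\right) 3 = -9$)
$I{\left(Z \right)} = \frac{Z}{6} + \frac{Z^{2}}{6}$ ($I{\left(Z \right)} = \frac{Z Z + Z}{6} = \frac{Z^{2} + Z}{6} = \frac{Z + Z^{2}}{6} = \frac{Z}{6} + \frac{Z^{2}}{6}$)
$m{\left(N \right)} = - 4 N$
$\left(I{\left(t \right)} + m{\left(o \right)}\right) \left(-46 - 72\right) = \left(\frac{1}{6} \left(-9\right) \left(1 - 9\right) - -40\right) \left(-46 - 72\right) = \left(\frac{1}{6} \left(-9\right) \left(-8\right) + 40\right) \left(-118\right) = \left(12 + 40\right) \left(-118\right) = 52 \left(-118\right) = -6136$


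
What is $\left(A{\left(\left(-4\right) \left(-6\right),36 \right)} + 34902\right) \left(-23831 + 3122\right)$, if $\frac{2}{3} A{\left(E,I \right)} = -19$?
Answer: $- \frac{1444390623}{2} \approx -7.222 \cdot 10^{8}$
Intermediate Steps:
$A{\left(E,I \right)} = - \frac{57}{2}$ ($A{\left(E,I \right)} = \frac{3}{2} \left(-19\right) = - \frac{57}{2}$)
$\left(A{\left(\left(-4\right) \left(-6\right),36 \right)} + 34902\right) \left(-23831 + 3122\right) = \left(- \frac{57}{2} + 34902\right) \left(-23831 + 3122\right) = \frac{69747}{2} \left(-20709\right) = - \frac{1444390623}{2}$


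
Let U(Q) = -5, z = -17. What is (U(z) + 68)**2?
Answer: 3969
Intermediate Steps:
(U(z) + 68)**2 = (-5 + 68)**2 = 63**2 = 3969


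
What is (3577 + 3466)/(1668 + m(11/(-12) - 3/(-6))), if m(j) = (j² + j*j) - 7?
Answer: 507096/119617 ≈ 4.2393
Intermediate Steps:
m(j) = -7 + 2*j² (m(j) = (j² + j²) - 7 = 2*j² - 7 = -7 + 2*j²)
(3577 + 3466)/(1668 + m(11/(-12) - 3/(-6))) = (3577 + 3466)/(1668 + (-7 + 2*(11/(-12) - 3/(-6))²)) = 7043/(1668 + (-7 + 2*(11*(-1/12) - 3*(-⅙))²)) = 7043/(1668 + (-7 + 2*(-11/12 + ½)²)) = 7043/(1668 + (-7 + 2*(-5/12)²)) = 7043/(1668 + (-7 + 2*(25/144))) = 7043/(1668 + (-7 + 25/72)) = 7043/(1668 - 479/72) = 7043/(119617/72) = 7043*(72/119617) = 507096/119617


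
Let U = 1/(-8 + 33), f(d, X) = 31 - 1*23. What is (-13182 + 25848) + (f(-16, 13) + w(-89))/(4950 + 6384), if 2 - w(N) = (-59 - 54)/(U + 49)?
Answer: 176000215429/13895484 ≈ 12666.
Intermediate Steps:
f(d, X) = 8 (f(d, X) = 31 - 23 = 8)
U = 1/25 ≈ 0.040000
w(N) = 5277/1226 (w(N) = 2 - (-59 - 54)/(1/25 + 49) = 2 - (-113)/1226/25 = 2 - (-113)*25/1226 = 2 - 1*(-2825/1226) = 2 + 2825/1226 = 5277/1226)
(-13182 + 25848) + (f(-16, 13) + w(-89))/(4950 + 6384) = (-13182 + 25848) + (8 + 5277/1226)/(4950 + 6384) = 12666 + (15085/1226)/11334 = 12666 + (15085/1226)*(1/11334) = 12666 + 15085/13895484 = 176000215429/13895484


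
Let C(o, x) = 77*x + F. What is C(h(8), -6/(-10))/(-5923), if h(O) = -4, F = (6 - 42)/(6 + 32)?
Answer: -4299/562685 ≈ -0.0076402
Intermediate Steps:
F = -18/19 (F = -36/38 = -36*1/38 = -18/19 ≈ -0.94737)
C(o, x) = -18/19 + 77*x (C(o, x) = 77*x - 18/19 = -18/19 + 77*x)
C(h(8), -6/(-10))/(-5923) = (-18/19 + 77*(-6/(-10)))/(-5923) = (-18/19 + 77*(-6*(-⅒)))*(-1/5923) = (-18/19 + 77*(⅗))*(-1/5923) = (-18/19 + 231/5)*(-1/5923) = (4299/95)*(-1/5923) = -4299/562685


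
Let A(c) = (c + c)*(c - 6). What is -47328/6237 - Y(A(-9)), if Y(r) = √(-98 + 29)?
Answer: -15776/2079 - I*√69 ≈ -7.5883 - 8.3066*I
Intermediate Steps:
A(c) = 2*c*(-6 + c) (A(c) = (2*c)*(-6 + c) = 2*c*(-6 + c))
Y(r) = I*√69 (Y(r) = √(-69) = I*√69)
-47328/6237 - Y(A(-9)) = -47328/6237 - I*√69 = -47328*1/6237 - I*√69 = -15776/2079 - I*√69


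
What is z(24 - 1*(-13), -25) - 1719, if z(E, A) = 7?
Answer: -1712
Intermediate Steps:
z(24 - 1*(-13), -25) - 1719 = 7 - 1719 = -1712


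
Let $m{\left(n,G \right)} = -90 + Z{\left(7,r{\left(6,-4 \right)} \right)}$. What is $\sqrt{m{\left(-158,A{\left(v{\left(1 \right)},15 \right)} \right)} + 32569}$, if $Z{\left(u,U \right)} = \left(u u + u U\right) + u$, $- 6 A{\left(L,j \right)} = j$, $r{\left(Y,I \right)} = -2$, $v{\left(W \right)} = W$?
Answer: $\sqrt{32521} \approx 180.34$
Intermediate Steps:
$A{\left(L,j \right)} = - \frac{j}{6}$
$Z{\left(u,U \right)} = u + u^{2} + U u$ ($Z{\left(u,U \right)} = \left(u^{2} + U u\right) + u = u + u^{2} + U u$)
$m{\left(n,G \right)} = -48$ ($m{\left(n,G \right)} = -90 + 7 \left(1 - 2 + 7\right) = -90 + 7 \cdot 6 = -90 + 42 = -48$)
$\sqrt{m{\left(-158,A{\left(v{\left(1 \right)},15 \right)} \right)} + 32569} = \sqrt{-48 + 32569} = \sqrt{32521}$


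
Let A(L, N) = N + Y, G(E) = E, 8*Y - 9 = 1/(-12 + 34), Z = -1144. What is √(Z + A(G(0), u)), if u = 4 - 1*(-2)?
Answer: I*√2200979/44 ≈ 33.717*I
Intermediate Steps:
u = 6 (u = 4 + 2 = 6)
Y = 199/176 (Y = 9/8 + 1/(8*(-12 + 34)) = 9/8 + (⅛)/22 = 9/8 + (⅛)*(1/22) = 9/8 + 1/176 = 199/176 ≈ 1.1307)
A(L, N) = 199/176 + N (A(L, N) = N + 199/176 = 199/176 + N)
√(Z + A(G(0), u)) = √(-1144 + (199/176 + 6)) = √(-1144 + 1255/176) = √(-200089/176) = I*√2200979/44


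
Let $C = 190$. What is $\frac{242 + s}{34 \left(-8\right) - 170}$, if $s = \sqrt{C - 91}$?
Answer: $- \frac{121}{221} - \frac{3 \sqrt{11}}{442} \approx -0.57002$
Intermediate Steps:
$s = 3 \sqrt{11}$ ($s = \sqrt{190 - 91} = \sqrt{99} = 3 \sqrt{11} \approx 9.9499$)
$\frac{242 + s}{34 \left(-8\right) - 170} = \frac{242 + 3 \sqrt{11}}{34 \left(-8\right) - 170} = \frac{242 + 3 \sqrt{11}}{-272 - 170} = \frac{242 + 3 \sqrt{11}}{-442} = \left(242 + 3 \sqrt{11}\right) \left(- \frac{1}{442}\right) = - \frac{121}{221} - \frac{3 \sqrt{11}}{442}$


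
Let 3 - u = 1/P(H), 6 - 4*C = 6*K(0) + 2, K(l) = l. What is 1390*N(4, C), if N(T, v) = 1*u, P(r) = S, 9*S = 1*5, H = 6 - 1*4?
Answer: 1668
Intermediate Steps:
H = 2 (H = 6 - 4 = 2)
S = 5/9 (S = (1*5)/9 = (⅑)*5 = 5/9 ≈ 0.55556)
P(r) = 5/9
C = 1 (C = 3/2 - (6*0 + 2)/4 = 3/2 - (0 + 2)/4 = 3/2 - ¼*2 = 3/2 - ½ = 1)
u = 6/5 (u = 3 - 1/5/9 = 3 - 1*9/5 = 3 - 9/5 = 6/5 ≈ 1.2000)
N(T, v) = 6/5 (N(T, v) = 1*(6/5) = 6/5)
1390*N(4, C) = 1390*(6/5) = 1668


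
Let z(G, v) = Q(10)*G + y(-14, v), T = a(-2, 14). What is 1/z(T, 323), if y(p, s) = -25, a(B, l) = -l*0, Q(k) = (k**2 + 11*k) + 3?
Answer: -1/25 ≈ -0.040000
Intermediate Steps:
Q(k) = 3 + k**2 + 11*k
a(B, l) = 0
T = 0
z(G, v) = -25 + 213*G (z(G, v) = (3 + 10**2 + 11*10)*G - 25 = (3 + 100 + 110)*G - 25 = 213*G - 25 = -25 + 213*G)
1/z(T, 323) = 1/(-25 + 213*0) = 1/(-25 + 0) = 1/(-25) = -1/25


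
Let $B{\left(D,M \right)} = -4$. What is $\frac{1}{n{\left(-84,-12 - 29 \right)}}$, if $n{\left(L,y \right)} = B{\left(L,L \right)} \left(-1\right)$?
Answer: $\frac{1}{4} \approx 0.25$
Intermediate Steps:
$n{\left(L,y \right)} = 4$ ($n{\left(L,y \right)} = \left(-4\right) \left(-1\right) = 4$)
$\frac{1}{n{\left(-84,-12 - 29 \right)}} = \frac{1}{4}$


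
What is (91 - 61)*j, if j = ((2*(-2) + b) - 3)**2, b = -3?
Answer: 3000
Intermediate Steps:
j = 100 (j = ((2*(-2) - 3) - 3)**2 = ((-4 - 3) - 3)**2 = (-7 - 3)**2 = (-10)**2 = 100)
(91 - 61)*j = (91 - 61)*100 = 30*100 = 3000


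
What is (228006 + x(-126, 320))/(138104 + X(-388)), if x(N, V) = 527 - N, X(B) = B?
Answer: 228659/137716 ≈ 1.6604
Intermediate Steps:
(228006 + x(-126, 320))/(138104 + X(-388)) = (228006 + (527 - 1*(-126)))/(138104 - 388) = (228006 + (527 + 126))/137716 = (228006 + 653)*(1/137716) = 228659*(1/137716) = 228659/137716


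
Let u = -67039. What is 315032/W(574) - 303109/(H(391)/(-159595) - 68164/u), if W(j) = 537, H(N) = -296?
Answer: -579350794792621099/1950827405196 ≈ -2.9698e+5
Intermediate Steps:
315032/W(574) - 303109/(H(391)/(-159595) - 68164/u) = 315032/537 - 303109/(-296/(-159595) - 68164/(-67039)) = 315032*(1/537) - 303109/(-296*(-1/159595) - 68164*(-1/67039)) = 315032/537 - 303109/(296/159595 + 68164/67039) = 315032/537 - 303109/10898477124/10699089205 = 315032/537 - 303109*10699089205/10898477124 = 315032/537 - 3242990229838345/10898477124 = -579350794792621099/1950827405196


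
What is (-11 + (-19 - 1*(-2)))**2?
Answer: 784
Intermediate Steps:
(-11 + (-19 - 1*(-2)))**2 = (-11 + (-19 + 2))**2 = (-11 - 17)**2 = (-28)**2 = 784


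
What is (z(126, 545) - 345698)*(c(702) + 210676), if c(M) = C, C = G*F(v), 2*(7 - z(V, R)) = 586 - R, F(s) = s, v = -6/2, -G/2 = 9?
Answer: -72851784395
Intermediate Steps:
G = -18 (G = -2*9 = -18)
v = -3 (v = -6*1/2 = -3)
z(V, R) = -286 + R/2 (z(V, R) = 7 - (586 - R)/2 = 7 + (-293 + R/2) = -286 + R/2)
C = 54 (C = -18*(-3) = 54)
c(M) = 54
(z(126, 545) - 345698)*(c(702) + 210676) = ((-286 + (1/2)*545) - 345698)*(54 + 210676) = ((-286 + 545/2) - 345698)*210730 = (-27/2 - 345698)*210730 = -691423/2*210730 = -72851784395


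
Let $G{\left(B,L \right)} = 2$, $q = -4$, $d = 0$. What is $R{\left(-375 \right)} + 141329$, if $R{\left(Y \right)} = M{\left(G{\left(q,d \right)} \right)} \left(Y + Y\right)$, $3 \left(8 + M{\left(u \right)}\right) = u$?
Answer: $146829$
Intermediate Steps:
$M{\left(u \right)} = -8 + \frac{u}{3}$
$R{\left(Y \right)} = - \frac{44 Y}{3}$ ($R{\left(Y \right)} = \left(-8 + \frac{1}{3} \cdot 2\right) \left(Y + Y\right) = \left(-8 + \frac{2}{3}\right) 2 Y = - \frac{22 \cdot 2 Y}{3} = - \frac{44 Y}{3}$)
$R{\left(-375 \right)} + 141329 = \left(- \frac{44}{3}\right) \left(-375\right) + 141329 = 5500 + 141329 = 146829$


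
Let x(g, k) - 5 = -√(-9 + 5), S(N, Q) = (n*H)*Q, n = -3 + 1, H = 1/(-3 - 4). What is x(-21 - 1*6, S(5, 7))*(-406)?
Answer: -2030 + 812*I ≈ -2030.0 + 812.0*I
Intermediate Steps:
H = -⅐ (H = 1/(-7) = -⅐ ≈ -0.14286)
n = -2
S(N, Q) = 2*Q/7 (S(N, Q) = (-2*(-⅐))*Q = 2*Q/7)
x(g, k) = 5 - 2*I (x(g, k) = 5 - √(-9 + 5) = 5 - √(-4) = 5 - 2*I)
x(-21 - 1*6, S(5, 7))*(-406) = (5 - 2*I)*(-406) = -2030 + 812*I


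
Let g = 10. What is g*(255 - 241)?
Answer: 140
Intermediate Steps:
g*(255 - 241) = 10*(255 - 241) = 10*14 = 140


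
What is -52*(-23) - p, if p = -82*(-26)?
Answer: -936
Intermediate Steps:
p = 2132
-52*(-23) - p = -52*(-23) - 1*2132 = 1196 - 2132 = -936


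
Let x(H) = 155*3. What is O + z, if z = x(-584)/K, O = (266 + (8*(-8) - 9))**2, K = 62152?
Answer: 2315100313/62152 ≈ 37249.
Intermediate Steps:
x(H) = 465
O = 37249 (O = (266 + (-64 - 9))**2 = (266 - 73)**2 = 193**2 = 37249)
z = 465/62152 ≈ 0.0074817
O + z = 37249 + 465/62152 = 2315100313/62152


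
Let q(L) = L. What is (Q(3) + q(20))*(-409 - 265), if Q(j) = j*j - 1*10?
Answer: -12806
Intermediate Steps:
Q(j) = -10 + j**2 (Q(j) = j**2 - 10 = -10 + j**2)
(Q(3) + q(20))*(-409 - 265) = ((-10 + 3**2) + 20)*(-409 - 265) = ((-10 + 9) + 20)*(-674) = (-1 + 20)*(-674) = 19*(-674) = -12806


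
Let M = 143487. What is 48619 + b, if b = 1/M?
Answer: 6976194454/143487 ≈ 48619.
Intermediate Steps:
b = 1/143487 ≈ 6.9693e-6
48619 + b = 48619 + 1/143487 = 6976194454/143487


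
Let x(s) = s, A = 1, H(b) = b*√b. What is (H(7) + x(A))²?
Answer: 344 + 14*√7 ≈ 381.04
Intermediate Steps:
H(b) = b^(3/2)
(H(7) + x(A))² = (7^(3/2) + 1)² = (7*√7 + 1)² = (1 + 7*√7)²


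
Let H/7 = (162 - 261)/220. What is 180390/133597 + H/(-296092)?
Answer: 1068249134211/791140058480 ≈ 1.3503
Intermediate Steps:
H = -63/20 (H = 7*((162 - 261)/220) = 7*((1/220)*(-99)) = 7*(-9/20) = -63/20 ≈ -3.1500)
180390/133597 + H/(-296092) = 180390/133597 - 63/20/(-296092) = 180390*(1/133597) - 63/20*(-1/296092) = 180390/133597 + 63/5921840 = 1068249134211/791140058480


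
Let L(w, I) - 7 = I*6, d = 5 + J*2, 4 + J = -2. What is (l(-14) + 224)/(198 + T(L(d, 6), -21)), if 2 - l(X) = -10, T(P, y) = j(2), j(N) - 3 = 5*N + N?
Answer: 236/213 ≈ 1.1080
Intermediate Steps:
J = -6 (J = -4 - 2 = -6)
j(N) = 3 + 6*N (j(N) = 3 + (5*N + N) = 3 + 6*N)
d = -7 (d = 5 - 6*2 = 5 - 12 = -7)
L(w, I) = 7 + 6*I (L(w, I) = 7 + I*6 = 7 + 6*I)
T(P, y) = 15 (T(P, y) = 3 + 6*2 = 3 + 12 = 15)
l(X) = 12 (l(X) = 2 - 1*(-10) = 2 + 10 = 12)
(l(-14) + 224)/(198 + T(L(d, 6), -21)) = (12 + 224)/(198 + 15) = 236/213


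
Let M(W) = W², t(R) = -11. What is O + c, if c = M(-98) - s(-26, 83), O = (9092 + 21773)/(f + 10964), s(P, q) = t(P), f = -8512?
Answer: 23606845/2452 ≈ 9627.6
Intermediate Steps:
s(P, q) = -11
O = 30865/2452 (O = (9092 + 21773)/(-8512 + 10964) = 30865/2452 ≈ 12.588)
c = 9615 (c = (-98)² - 1*(-11) = 9604 + 11 = 9615)
O + c = 30865/2452 + 9615 = 23606845/2452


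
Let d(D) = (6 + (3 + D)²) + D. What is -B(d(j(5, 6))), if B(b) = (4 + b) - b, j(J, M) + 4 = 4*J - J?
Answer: -4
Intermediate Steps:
j(J, M) = -4 + 3*J (j(J, M) = -4 + (4*J - J) = -4 + 3*J)
d(D) = 6 + D + (3 + D)²
B(b) = 4
-B(d(j(5, 6))) = -1*4 = -4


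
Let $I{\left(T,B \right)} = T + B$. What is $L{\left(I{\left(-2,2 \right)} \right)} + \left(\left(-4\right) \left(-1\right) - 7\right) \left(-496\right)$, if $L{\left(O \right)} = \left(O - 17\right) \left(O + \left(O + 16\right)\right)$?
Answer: $1216$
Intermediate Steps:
$I{\left(T,B \right)} = B + T$
$L{\left(O \right)} = \left(-17 + O\right) \left(16 + 2 O\right)$ ($L{\left(O \right)} = \left(-17 + O\right) \left(O + \left(16 + O\right)\right) = \left(-17 + O\right) \left(16 + 2 O\right)$)
$L{\left(I{\left(-2,2 \right)} \right)} + \left(\left(-4\right) \left(-1\right) - 7\right) \left(-496\right) = \left(-272 - 18 \left(2 - 2\right) + 2 \left(2 - 2\right)^{2}\right) + \left(\left(-4\right) \left(-1\right) - 7\right) \left(-496\right) = \left(-272 - 0 + 2 \cdot 0^{2}\right) + \left(4 - 7\right) \left(-496\right) = \left(-272 + 0 + 2 \cdot 0\right) - -1488 = \left(-272 + 0 + 0\right) + 1488 = -272 + 1488 = 1216$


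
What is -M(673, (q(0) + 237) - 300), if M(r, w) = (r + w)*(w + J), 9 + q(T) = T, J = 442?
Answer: -222370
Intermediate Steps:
q(T) = -9 + T
M(r, w) = (442 + w)*(r + w) (M(r, w) = (r + w)*(w + 442) = (r + w)*(442 + w) = (442 + w)*(r + w))
-M(673, (q(0) + 237) - 300) = -((((-9 + 0) + 237) - 300)² + 442*673 + 442*(((-9 + 0) + 237) - 300) + 673*(((-9 + 0) + 237) - 300)) = -(((-9 + 237) - 300)² + 297466 + 442*((-9 + 237) - 300) + 673*((-9 + 237) - 300)) = -((228 - 300)² + 297466 + 442*(228 - 300) + 673*(228 - 300)) = -((-72)² + 297466 + 442*(-72) + 673*(-72)) = -(5184 + 297466 - 31824 - 48456) = -1*222370 = -222370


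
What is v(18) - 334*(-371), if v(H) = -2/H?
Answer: 1115225/9 ≈ 1.2391e+5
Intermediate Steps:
v(18) - 334*(-371) = -2/18 - 334*(-371) = -2*1/18 + 123914 = -⅑ + 123914 = 1115225/9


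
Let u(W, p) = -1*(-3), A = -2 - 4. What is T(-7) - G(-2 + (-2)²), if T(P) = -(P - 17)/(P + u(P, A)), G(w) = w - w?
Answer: -6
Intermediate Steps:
A = -6
u(W, p) = 3
G(w) = 0
T(P) = -(-17 + P)/(3 + P) (T(P) = -(P - 17)/(P + 3) = -(-17 + P)/(3 + P))
T(-7) - G(-2 + (-2)²) = (17 - 1*(-7))/(3 - 7) - 1*0 = (17 + 7)/(-4) + 0 = -¼*24 + 0 = -6 + 0 = -6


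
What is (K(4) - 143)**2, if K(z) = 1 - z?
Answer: 21316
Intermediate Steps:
(K(4) - 143)**2 = ((1 - 1*4) - 143)**2 = ((1 - 4) - 143)**2 = (-3 - 143)**2 = (-146)**2 = 21316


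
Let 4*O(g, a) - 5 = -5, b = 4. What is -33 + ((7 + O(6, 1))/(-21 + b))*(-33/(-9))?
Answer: -1760/51 ≈ -34.510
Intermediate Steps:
O(g, a) = 0 (O(g, a) = 5/4 + (1/4)*(-5) = 5/4 - 5/4 = 0)
-33 + ((7 + O(6, 1))/(-21 + b))*(-33/(-9)) = -33 + ((7 + 0)/(-21 + 4))*(-33/(-9)) = -33 + (7/(-17))*(-33*(-1/9)) = -33 + (7*(-1/17))*(11/3) = -33 - 7/17*11/3 = -33 - 77/51 = -1760/51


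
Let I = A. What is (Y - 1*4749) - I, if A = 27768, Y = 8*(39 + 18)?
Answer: -32061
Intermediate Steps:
Y = 456 (Y = 8*57 = 456)
I = 27768
(Y - 1*4749) - I = (456 - 1*4749) - 1*27768 = (456 - 4749) - 27768 = -4293 - 27768 = -32061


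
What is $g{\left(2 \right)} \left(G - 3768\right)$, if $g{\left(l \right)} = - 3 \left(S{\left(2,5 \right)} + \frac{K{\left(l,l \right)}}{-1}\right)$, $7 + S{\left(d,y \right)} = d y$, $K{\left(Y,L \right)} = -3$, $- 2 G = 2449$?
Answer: $89865$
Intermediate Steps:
$G = - \frac{2449}{2}$ ($G = \left(- \frac{1}{2}\right) 2449 = - \frac{2449}{2} \approx -1224.5$)
$S{\left(d,y \right)} = -7 + d y$
$g{\left(l \right)} = -18$ ($g{\left(l \right)} = - 3 \left(\left(-7 + 2 \cdot 5\right) - \frac{3}{-1}\right) = - 3 \left(\left(-7 + 10\right) - -3\right) = - 3 \left(3 + 3\right) = \left(-3\right) 6 = -18$)
$g{\left(2 \right)} \left(G - 3768\right) = - 18 \left(- \frac{2449}{2} - 3768\right) = \left(-18\right) \left(- \frac{9985}{2}\right) = 89865$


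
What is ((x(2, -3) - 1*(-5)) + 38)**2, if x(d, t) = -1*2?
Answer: 1681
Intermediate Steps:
x(d, t) = -2
((x(2, -3) - 1*(-5)) + 38)**2 = ((-2 - 1*(-5)) + 38)**2 = ((-2 + 5) + 38)**2 = (3 + 38)**2 = 41**2 = 1681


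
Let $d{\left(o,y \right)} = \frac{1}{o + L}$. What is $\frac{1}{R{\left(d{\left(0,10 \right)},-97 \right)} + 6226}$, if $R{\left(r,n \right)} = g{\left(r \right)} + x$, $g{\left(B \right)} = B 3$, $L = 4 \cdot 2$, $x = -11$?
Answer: $\frac{8}{49723} \approx 0.00016089$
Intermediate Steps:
$L = 8$
$g{\left(B \right)} = 3 B$
$d{\left(o,y \right)} = \frac{1}{8 + o}$ ($d{\left(o,y \right)} = \frac{1}{o + 8} = \frac{1}{8 + o}$)
$R{\left(r,n \right)} = -11 + 3 r$ ($R{\left(r,n \right)} = 3 r - 11 = -11 + 3 r$)
$\frac{1}{R{\left(d{\left(0,10 \right)},-97 \right)} + 6226} = \frac{1}{\left(-11 + \frac{3}{8 + 0}\right) + 6226} = \frac{1}{\left(-11 + \frac{3}{8}\right) + 6226} = \frac{1}{- \frac{85}{8} + 6226} = \frac{1}{\frac{49723}{8}} = \frac{8}{49723}$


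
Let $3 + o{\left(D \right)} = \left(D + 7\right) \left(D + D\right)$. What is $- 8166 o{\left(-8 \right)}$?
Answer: $-106158$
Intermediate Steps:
$o{\left(D \right)} = -3 + 2 D \left(7 + D\right)$ ($o{\left(D \right)} = -3 + \left(D + 7\right) \left(D + D\right) = -3 + \left(7 + D\right) 2 D = -3 + 2 D \left(7 + D\right)$)
$- 8166 o{\left(-8 \right)} = - 8166 \left(-3 + 2 \left(-8\right)^{2} + 14 \left(-8\right)\right) = - 8166 \left(-3 + 2 \cdot 64 - 112\right) = - 8166 \left(-3 + 128 - 112\right) = \left(-8166\right) 13 = -106158$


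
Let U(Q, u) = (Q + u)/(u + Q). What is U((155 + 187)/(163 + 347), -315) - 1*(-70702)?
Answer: 70703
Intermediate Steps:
U(Q, u) = 1 (U(Q, u) = (Q + u)/(Q + u) = 1)
U((155 + 187)/(163 + 347), -315) - 1*(-70702) = 1 - 1*(-70702) = 1 + 70702 = 70703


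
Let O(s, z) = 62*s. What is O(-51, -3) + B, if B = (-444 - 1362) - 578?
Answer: -5546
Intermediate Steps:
B = -2384 (B = -1806 - 578 = -2384)
O(-51, -3) + B = 62*(-51) - 2384 = -3162 - 2384 = -5546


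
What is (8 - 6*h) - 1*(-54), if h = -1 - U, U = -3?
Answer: 50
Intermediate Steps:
h = 2 (h = -1 - 1*(-3) = -1 + 3 = 2)
(8 - 6*h) - 1*(-54) = (8 - 6*2) - 1*(-54) = (8 - 12) + 54 = -4 + 54 = 50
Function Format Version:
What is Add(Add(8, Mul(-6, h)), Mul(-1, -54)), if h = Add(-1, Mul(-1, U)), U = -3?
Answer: 50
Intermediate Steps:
h = 2 (h = Add(-1, Mul(-1, -3)) = Add(-1, 3) = 2)
Add(Add(8, Mul(-6, h)), Mul(-1, -54)) = Add(Add(8, Mul(-6, 2)), Mul(-1, -54)) = Add(Add(8, -12), 54) = Add(-4, 54) = 50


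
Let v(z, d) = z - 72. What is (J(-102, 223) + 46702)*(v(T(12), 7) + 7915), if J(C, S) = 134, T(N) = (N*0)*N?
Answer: 367334748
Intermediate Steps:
T(N) = 0 (T(N) = 0*N = 0)
v(z, d) = -72 + z
(J(-102, 223) + 46702)*(v(T(12), 7) + 7915) = (134 + 46702)*((-72 + 0) + 7915) = 46836*(-72 + 7915) = 46836*7843 = 367334748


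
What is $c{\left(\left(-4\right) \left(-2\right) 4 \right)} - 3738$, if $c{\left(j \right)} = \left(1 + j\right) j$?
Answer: $-2682$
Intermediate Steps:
$c{\left(j \right)} = j \left(1 + j\right)$
$c{\left(\left(-4\right) \left(-2\right) 4 \right)} - 3738 = \left(-4\right) \left(-2\right) 4 \left(1 + \left(-4\right) \left(-2\right) 4\right) - 3738 = 8 \cdot 4 \left(1 + 8 \cdot 4\right) - 3738 = 32 \left(1 + 32\right) - 3738 = 32 \cdot 33 - 3738 = 1056 - 3738 = -2682$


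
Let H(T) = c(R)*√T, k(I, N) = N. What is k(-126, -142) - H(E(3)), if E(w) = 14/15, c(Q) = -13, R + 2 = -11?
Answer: -142 + 13*√210/15 ≈ -129.44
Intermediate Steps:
R = -13 (R = -2 - 11 = -13)
E(w) = 14/15 (E(w) = 14*(1/15) = 14/15)
H(T) = -13*√T
k(-126, -142) - H(E(3)) = -142 - (-13)*√(14/15) = -142 - (-13)*√210/15 = -142 + 13*√210/15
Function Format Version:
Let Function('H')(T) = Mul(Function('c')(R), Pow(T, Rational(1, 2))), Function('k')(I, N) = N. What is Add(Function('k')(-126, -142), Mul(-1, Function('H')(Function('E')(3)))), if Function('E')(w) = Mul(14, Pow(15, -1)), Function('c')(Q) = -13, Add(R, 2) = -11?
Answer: Add(-142, Mul(Rational(13, 15), Pow(210, Rational(1, 2)))) ≈ -129.44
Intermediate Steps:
R = -13 (R = Add(-2, -11) = -13)
Function('E')(w) = Rational(14, 15) (Function('E')(w) = Mul(14, Rational(1, 15)) = Rational(14, 15))
Function('H')(T) = Mul(-13, Pow(T, Rational(1, 2)))
Add(Function('k')(-126, -142), Mul(-1, Function('H')(Function('E')(3)))) = Add(-142, Mul(-1, Mul(-13, Pow(Rational(14, 15), Rational(1, 2))))) = Add(-142, Mul(-1, Mul(-13, Mul(Rational(1, 15), Pow(210, Rational(1, 2)))))) = Add(-142, Mul(-1, Mul(Rational(-13, 15), Pow(210, Rational(1, 2))))) = Add(-142, Mul(Rational(13, 15), Pow(210, Rational(1, 2))))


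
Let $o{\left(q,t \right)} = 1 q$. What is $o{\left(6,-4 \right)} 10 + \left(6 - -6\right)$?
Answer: $72$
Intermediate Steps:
$o{\left(q,t \right)} = q$
$o{\left(6,-4 \right)} 10 + \left(6 - -6\right) = 6 \cdot 10 + \left(6 - -6\right) = 60 + \left(6 + 6\right) = 60 + 12 = 72$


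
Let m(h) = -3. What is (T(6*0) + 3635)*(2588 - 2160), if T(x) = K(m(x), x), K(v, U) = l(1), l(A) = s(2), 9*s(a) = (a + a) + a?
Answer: 4668196/3 ≈ 1.5561e+6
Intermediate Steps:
s(a) = a/3 (s(a) = ((a + a) + a)/9 = (2*a + a)/9 = (3*a)/9 = a/3)
l(A) = 2/3 (l(A) = (1/3)*2 = 2/3)
K(v, U) = 2/3
T(x) = 2/3
(T(6*0) + 3635)*(2588 - 2160) = (2/3 + 3635)*(2588 - 2160) = (10907/3)*428 = 4668196/3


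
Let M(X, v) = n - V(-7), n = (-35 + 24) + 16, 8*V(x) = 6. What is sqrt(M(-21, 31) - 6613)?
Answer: I*sqrt(26435)/2 ≈ 81.294*I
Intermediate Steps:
V(x) = 3/4 (V(x) = (1/8)*6 = 3/4)
n = 5 (n = -11 + 16 = 5)
M(X, v) = 17/4 (M(X, v) = 5 - 1*3/4 = 5 - 3/4 = 17/4)
sqrt(M(-21, 31) - 6613) = sqrt(17/4 - 6613) = sqrt(-26435/4) = I*sqrt(26435)/2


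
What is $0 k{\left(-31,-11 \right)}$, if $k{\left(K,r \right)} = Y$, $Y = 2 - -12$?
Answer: $0$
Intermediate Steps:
$Y = 14$ ($Y = 2 + 12 = 14$)
$k{\left(K,r \right)} = 14$
$0 k{\left(-31,-11 \right)} = 0 \cdot 14 = 0$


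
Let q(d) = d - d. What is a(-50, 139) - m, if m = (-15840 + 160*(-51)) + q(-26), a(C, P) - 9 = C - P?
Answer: 23820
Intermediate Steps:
a(C, P) = 9 + C - P (a(C, P) = 9 + (C - P) = 9 + C - P)
q(d) = 0
m = -24000 (m = (-15840 + 160*(-51)) + 0 = (-15840 - 8160) + 0 = -24000 + 0 = -24000)
a(-50, 139) - m = (9 - 50 - 1*139) - 1*(-24000) = (9 - 50 - 139) + 24000 = -180 + 24000 = 23820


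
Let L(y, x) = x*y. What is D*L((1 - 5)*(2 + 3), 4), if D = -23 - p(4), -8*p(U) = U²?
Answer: 1680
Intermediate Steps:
p(U) = -U²/8
D = -21 (D = -23 - (-1)*4²/8 = -23 - (-1)*16/8 = -23 - 1*(-2) = -23 + 2 = -21)
D*L((1 - 5)*(2 + 3), 4) = -84*(1 - 5)*(2 + 3) = -84*(-4*5) = -84*(-20) = -21*(-80) = 1680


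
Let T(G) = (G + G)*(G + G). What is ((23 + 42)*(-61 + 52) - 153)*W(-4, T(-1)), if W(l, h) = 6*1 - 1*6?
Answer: 0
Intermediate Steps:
T(G) = 4*G² (T(G) = (2*G)*(2*G) = 4*G²)
W(l, h) = 0 (W(l, h) = 6 - 6 = 0)
((23 + 42)*(-61 + 52) - 153)*W(-4, T(-1)) = ((23 + 42)*(-61 + 52) - 153)*0 = (65*(-9) - 153)*0 = (-585 - 153)*0 = -738*0 = 0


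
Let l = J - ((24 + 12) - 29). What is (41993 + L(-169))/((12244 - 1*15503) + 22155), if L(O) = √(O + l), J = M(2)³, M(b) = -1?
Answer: 41993/18896 + I*√177/18896 ≈ 2.2223 + 0.00070407*I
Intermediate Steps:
J = -1 (J = (-1)³ = -1)
l = -8 (l = -1 - ((24 + 12) - 29) = -1 - (36 - 29) = -1 - 1*7 = -1 - 7 = -8)
L(O) = √(-8 + O) (L(O) = √(O - 8) = √(-8 + O))
(41993 + L(-169))/((12244 - 1*15503) + 22155) = (41993 + √(-8 - 169))/((12244 - 1*15503) + 22155) = (41993 + √(-177))/((12244 - 15503) + 22155) = (41993 + I*√177)/(-3259 + 22155) = (41993 + I*√177)/18896 = (41993 + I*√177)*(1/18896) = 41993/18896 + I*√177/18896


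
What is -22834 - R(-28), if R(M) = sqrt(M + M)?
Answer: -22834 - 2*I*sqrt(14) ≈ -22834.0 - 7.4833*I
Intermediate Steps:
R(M) = sqrt(2)*sqrt(M) (R(M) = sqrt(2*M) = sqrt(2)*sqrt(M))
-22834 - R(-28) = -22834 - sqrt(2)*sqrt(-28) = -22834 - sqrt(2)*2*I*sqrt(7) = -22834 - 2*I*sqrt(14)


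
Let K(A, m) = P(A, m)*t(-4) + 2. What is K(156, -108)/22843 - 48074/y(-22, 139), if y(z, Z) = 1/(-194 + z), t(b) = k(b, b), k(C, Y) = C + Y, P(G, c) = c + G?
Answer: 237201346130/22843 ≈ 1.0384e+7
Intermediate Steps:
P(G, c) = G + c
t(b) = 2*b (t(b) = b + b = 2*b)
K(A, m) = 2 - 8*A - 8*m (K(A, m) = (A + m)*(2*(-4)) + 2 = (A + m)*(-8) + 2 = (-8*A - 8*m) + 2 = 2 - 8*A - 8*m)
K(156, -108)/22843 - 48074/y(-22, 139) = (2 - 8*156 - 8*(-108))/22843 - 48074/(1/(-194 - 22)) = (2 - 1248 + 864)*(1/22843) - 48074/(1/(-216)) = -382*1/22843 - 48074/(-1/216) = -382/22843 - 48074*(-216) = -382/22843 + 10383984 = 237201346130/22843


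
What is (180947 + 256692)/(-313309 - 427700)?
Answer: -437639/741009 ≈ -0.59060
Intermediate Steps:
(180947 + 256692)/(-313309 - 427700) = 437639/(-741009) = 437639*(-1/741009) = -437639/741009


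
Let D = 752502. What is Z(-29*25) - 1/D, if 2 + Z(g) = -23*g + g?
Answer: 12000901895/752502 ≈ 15948.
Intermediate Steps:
Z(g) = -2 - 22*g (Z(g) = -2 + (-23*g + g) = -2 - 22*g)
Z(-29*25) - 1/D = (-2 - (-638)*25) - 1/752502 = (-2 - 22*(-725)) - 1*1/752502 = (-2 + 15950) - 1/752502 = 15948 - 1/752502 = 12000901895/752502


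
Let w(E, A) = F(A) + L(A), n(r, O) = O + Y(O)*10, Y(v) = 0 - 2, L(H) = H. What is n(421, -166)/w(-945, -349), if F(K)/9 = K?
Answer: 93/1745 ≈ 0.053295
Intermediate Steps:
F(K) = 9*K
Y(v) = -2
n(r, O) = -20 + O (n(r, O) = O - 2*10 = O - 20 = -20 + O)
w(E, A) = 10*A (w(E, A) = 9*A + A = 10*A)
n(421, -166)/w(-945, -349) = (-20 - 166)/((10*(-349))) = -186/(-3490) = -186*(-1/3490) = 93/1745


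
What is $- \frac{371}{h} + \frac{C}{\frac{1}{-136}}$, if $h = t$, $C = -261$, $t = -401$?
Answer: $\frac{14234267}{401} \approx 35497.0$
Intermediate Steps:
$h = -401$
$- \frac{371}{h} + \frac{C}{\frac{1}{-136}} = - \frac{371}{-401} - \frac{261}{\frac{1}{-136}} = \left(-371\right) \left(- \frac{1}{401}\right) - \frac{261}{- \frac{1}{136}} = \frac{371}{401} - -35496 = \frac{371}{401} + 35496 = \frac{14234267}{401}$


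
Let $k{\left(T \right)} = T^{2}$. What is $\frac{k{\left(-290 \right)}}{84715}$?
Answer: $\frac{16820}{16943} \approx 0.99274$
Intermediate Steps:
$\frac{k{\left(-290 \right)}}{84715} = \frac{\left(-290\right)^{2}}{84715} = 84100 \cdot \frac{1}{84715} = \frac{16820}{16943}$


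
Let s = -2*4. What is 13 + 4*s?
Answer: -19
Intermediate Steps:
s = -8
13 + 4*s = 13 + 4*(-8) = 13 - 32 = -19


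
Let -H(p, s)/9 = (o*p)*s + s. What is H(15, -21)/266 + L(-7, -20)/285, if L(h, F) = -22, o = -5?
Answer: -15007/285 ≈ -52.656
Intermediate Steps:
H(p, s) = -9*s + 45*p*s (H(p, s) = -9*((-5*p)*s + s) = -9*(-5*p*s + s) = -9*(s - 5*p*s) = -9*s + 45*p*s)
H(15, -21)/266 + L(-7, -20)/285 = (9*(-21)*(-1 + 5*15))/266 - 22/285 = (9*(-21)*(-1 + 75))*(1/266) - 22*1/285 = (9*(-21)*74)*(1/266) - 22/285 = -13986*1/266 - 22/285 = -999/19 - 22/285 = -15007/285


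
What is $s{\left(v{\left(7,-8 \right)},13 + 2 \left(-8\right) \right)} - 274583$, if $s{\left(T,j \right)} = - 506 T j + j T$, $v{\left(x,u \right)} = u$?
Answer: $-286703$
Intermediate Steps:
$s{\left(T,j \right)} = - 505 T j$ ($s{\left(T,j \right)} = - 506 T j + T j = - 505 T j$)
$s{\left(v{\left(7,-8 \right)},13 + 2 \left(-8\right) \right)} - 274583 = \left(-505\right) \left(-8\right) \left(13 + 2 \left(-8\right)\right) - 274583 = \left(-505\right) \left(-8\right) \left(13 - 16\right) - 274583 = \left(-505\right) \left(-8\right) \left(-3\right) - 274583 = -12120 - 274583 = -286703$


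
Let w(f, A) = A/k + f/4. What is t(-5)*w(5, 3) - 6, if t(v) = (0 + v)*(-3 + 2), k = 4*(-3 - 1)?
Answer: -11/16 ≈ -0.68750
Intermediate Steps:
k = -16 (k = 4*(-4) = -16)
t(v) = -v (t(v) = v*(-1) = -v)
w(f, A) = -A/16 + f/4 (w(f, A) = A/(-16) + f/4 = A*(-1/16) + f*(¼) = -A/16 + f/4)
t(-5)*w(5, 3) - 6 = (-1*(-5))*(-1/16*3 + (¼)*5) - 6 = 5*(-3/16 + 5/4) - 6 = 5*(17/16) - 6 = 85/16 - 6 = -11/16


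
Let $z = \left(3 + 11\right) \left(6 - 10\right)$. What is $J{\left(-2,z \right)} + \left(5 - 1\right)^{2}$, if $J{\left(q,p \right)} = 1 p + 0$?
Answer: $-40$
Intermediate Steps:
$z = -56$ ($z = 14 \left(-4\right) = -56$)
$J{\left(q,p \right)} = p$ ($J{\left(q,p \right)} = p + 0 = p$)
$J{\left(-2,z \right)} + \left(5 - 1\right)^{2} = -56 + \left(5 - 1\right)^{2} = -56 + 4^{2} = -56 + 16 = -40$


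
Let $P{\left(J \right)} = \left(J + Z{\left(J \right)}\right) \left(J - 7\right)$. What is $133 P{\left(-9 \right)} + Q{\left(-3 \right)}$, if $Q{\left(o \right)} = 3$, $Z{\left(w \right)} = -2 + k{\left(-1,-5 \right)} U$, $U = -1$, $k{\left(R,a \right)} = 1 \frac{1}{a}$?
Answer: $\frac{114927}{5} \approx 22985.0$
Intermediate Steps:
$k{\left(R,a \right)} = \frac{1}{a}$
$Z{\left(w \right)} = - \frac{9}{5}$ ($Z{\left(w \right)} = -2 + \frac{1}{-5} \left(-1\right) = -2 - - \frac{1}{5} = -2 + \frac{1}{5} = - \frac{9}{5}$)
$P{\left(J \right)} = \left(-7 + J\right) \left(- \frac{9}{5} + J\right)$ ($P{\left(J \right)} = \left(J - \frac{9}{5}\right) \left(J - 7\right) = \left(- \frac{9}{5} + J\right) \left(-7 + J\right) = \left(-7 + J\right) \left(- \frac{9}{5} + J\right)$)
$133 P{\left(-9 \right)} + Q{\left(-3 \right)} = 133 \left(\frac{63}{5} + \left(-9\right)^{2} - - \frac{396}{5}\right) + 3 = 133 \left(\frac{63}{5} + 81 + \frac{396}{5}\right) + 3 = 133 \cdot \frac{864}{5} + 3 = \frac{114912}{5} + 3 = \frac{114927}{5}$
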